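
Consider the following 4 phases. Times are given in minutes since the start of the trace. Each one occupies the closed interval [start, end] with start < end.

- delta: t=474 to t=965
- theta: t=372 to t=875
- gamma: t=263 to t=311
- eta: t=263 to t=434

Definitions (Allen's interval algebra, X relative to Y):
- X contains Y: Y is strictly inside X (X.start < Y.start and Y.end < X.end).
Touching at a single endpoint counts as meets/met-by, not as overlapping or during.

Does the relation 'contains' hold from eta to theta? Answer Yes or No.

eta = [t=263, t=434], theta = [t=372, t=875].
Actual relation of eta to theta: overlaps.
Asked whether 'contains' holds → No.

No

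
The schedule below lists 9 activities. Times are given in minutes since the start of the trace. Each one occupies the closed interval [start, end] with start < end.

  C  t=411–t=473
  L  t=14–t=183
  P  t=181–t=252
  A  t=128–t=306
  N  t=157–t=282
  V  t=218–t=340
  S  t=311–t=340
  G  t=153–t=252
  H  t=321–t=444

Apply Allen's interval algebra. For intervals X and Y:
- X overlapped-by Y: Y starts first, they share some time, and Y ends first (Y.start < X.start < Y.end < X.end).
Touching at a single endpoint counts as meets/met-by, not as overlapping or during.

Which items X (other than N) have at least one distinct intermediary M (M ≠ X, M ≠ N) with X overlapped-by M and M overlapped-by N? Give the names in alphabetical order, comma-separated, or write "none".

Target N = [t=157, t=282].
Intermediaries M with M overlapped-by N: V.
Via V — items with X overlapped-by V: H.
Union: H.

H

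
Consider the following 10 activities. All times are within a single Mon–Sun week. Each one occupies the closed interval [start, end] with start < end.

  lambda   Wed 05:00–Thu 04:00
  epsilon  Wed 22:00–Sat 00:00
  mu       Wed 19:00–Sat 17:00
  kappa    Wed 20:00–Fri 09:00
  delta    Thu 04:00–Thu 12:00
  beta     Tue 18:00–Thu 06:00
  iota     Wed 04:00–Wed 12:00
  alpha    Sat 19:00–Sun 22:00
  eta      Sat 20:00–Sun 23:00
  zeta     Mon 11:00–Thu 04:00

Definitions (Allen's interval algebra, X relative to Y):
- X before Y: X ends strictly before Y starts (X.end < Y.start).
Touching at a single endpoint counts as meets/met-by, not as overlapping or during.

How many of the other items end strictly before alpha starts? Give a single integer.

8

Target alpha = [Sat 19:00, Sun 22:00].
beta [Tue 18:00, Thu 06:00] → before → counts.
delta [Thu 04:00, Thu 12:00] → before → counts.
epsilon [Wed 22:00, Sat 00:00] → before → counts.
eta [Sat 20:00, Sun 23:00] → overlapped-by → no.
iota [Wed 04:00, Wed 12:00] → before → counts.
kappa [Wed 20:00, Fri 09:00] → before → counts.
lambda [Wed 05:00, Thu 04:00] → before → counts.
mu [Wed 19:00, Sat 17:00] → before → counts.
zeta [Mon 11:00, Thu 04:00] → before → counts.
Total: 8.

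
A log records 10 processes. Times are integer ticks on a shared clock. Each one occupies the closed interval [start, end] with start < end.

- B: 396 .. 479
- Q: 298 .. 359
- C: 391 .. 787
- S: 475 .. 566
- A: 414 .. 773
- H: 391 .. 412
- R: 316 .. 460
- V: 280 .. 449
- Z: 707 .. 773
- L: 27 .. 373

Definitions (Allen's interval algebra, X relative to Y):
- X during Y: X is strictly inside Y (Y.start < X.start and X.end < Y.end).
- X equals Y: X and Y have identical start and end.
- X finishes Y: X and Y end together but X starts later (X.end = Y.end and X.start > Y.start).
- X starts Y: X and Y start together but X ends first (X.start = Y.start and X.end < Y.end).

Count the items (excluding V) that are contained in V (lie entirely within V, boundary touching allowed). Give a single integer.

2

Target V = [280, 449].
A [414, 773] → overlapped-by → no.
B [396, 479] → overlapped-by → no.
C [391, 787] → overlapped-by → no.
H [391, 412] → during → counts.
L [27, 373] → overlaps → no.
Q [298, 359] → during → counts.
R [316, 460] → overlapped-by → no.
S [475, 566] → after → no.
Z [707, 773] → after → no.
Total: 2.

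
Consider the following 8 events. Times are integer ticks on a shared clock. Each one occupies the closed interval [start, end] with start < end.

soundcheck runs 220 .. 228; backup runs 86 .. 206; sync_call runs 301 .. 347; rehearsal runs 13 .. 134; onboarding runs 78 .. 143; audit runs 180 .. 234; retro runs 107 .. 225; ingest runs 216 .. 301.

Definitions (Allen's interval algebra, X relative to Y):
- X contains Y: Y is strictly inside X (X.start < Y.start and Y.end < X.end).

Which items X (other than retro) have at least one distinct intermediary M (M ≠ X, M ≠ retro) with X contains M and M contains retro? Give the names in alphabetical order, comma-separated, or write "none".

none

Target retro = [107, 225].
Intermediaries M with M contains retro: none.
Union: none.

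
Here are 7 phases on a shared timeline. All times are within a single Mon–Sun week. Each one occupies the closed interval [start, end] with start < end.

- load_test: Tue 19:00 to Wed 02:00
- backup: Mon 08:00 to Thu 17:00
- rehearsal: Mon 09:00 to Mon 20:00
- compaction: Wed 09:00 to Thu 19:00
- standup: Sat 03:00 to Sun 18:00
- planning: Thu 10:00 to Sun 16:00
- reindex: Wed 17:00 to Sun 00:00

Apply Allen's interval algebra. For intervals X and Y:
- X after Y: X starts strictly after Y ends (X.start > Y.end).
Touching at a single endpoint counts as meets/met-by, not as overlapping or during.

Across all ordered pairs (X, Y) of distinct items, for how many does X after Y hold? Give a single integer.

Checking all 42 ordered pairs for relation 'after'; matching pairs in alphabetical order:
(compaction, load_test): compaction after load_test ✓
(compaction, rehearsal): compaction after rehearsal ✓
(load_test, rehearsal): load_test after rehearsal ✓
(planning, load_test): planning after load_test ✓
(planning, rehearsal): planning after rehearsal ✓
(reindex, load_test): reindex after load_test ✓
(reindex, rehearsal): reindex after rehearsal ✓
(standup, backup): standup after backup ✓
(standup, compaction): standup after compaction ✓
(standup, load_test): standup after load_test ✓
(standup, rehearsal): standup after rehearsal ✓
Count: 11.

11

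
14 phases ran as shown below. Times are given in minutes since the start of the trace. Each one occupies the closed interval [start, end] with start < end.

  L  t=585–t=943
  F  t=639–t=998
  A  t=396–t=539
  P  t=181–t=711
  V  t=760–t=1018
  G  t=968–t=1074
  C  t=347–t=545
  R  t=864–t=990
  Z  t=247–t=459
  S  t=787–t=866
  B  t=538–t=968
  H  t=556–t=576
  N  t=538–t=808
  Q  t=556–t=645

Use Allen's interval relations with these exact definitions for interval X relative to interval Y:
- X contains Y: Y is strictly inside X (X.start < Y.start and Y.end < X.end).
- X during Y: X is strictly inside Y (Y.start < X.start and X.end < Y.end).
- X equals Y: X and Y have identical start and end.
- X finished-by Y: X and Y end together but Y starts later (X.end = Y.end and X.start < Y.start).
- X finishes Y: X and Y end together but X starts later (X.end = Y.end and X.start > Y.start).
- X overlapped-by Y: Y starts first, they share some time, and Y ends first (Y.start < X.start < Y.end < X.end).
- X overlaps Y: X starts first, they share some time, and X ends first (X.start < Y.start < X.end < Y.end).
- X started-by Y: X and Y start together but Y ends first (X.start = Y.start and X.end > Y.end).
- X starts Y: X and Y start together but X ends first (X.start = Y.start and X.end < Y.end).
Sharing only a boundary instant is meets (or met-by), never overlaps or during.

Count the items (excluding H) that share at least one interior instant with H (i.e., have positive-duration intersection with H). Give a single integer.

Target H = [t=556, t=576].
A [t=396, t=539] → before → no.
B [t=538, t=968] → contains → counts.
C [t=347, t=545] → before → no.
F [t=639, t=998] → after → no.
G [t=968, t=1074] → after → no.
L [t=585, t=943] → after → no.
N [t=538, t=808] → contains → counts.
P [t=181, t=711] → contains → counts.
Q [t=556, t=645] → started-by → counts.
R [t=864, t=990] → after → no.
S [t=787, t=866] → after → no.
V [t=760, t=1018] → after → no.
Z [t=247, t=459] → before → no.
Total: 4.

4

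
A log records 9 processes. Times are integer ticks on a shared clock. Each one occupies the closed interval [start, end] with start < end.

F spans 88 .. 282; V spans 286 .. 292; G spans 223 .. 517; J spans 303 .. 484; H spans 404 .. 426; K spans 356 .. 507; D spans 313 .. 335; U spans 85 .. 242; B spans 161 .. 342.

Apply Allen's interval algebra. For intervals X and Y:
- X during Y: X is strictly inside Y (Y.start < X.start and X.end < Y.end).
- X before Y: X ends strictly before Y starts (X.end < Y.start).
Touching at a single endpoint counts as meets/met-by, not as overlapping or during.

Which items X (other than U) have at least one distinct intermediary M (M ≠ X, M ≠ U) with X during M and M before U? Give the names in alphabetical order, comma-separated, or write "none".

Target U = [85, 242].
Intermediaries M with M before U: none.
Union: none.

none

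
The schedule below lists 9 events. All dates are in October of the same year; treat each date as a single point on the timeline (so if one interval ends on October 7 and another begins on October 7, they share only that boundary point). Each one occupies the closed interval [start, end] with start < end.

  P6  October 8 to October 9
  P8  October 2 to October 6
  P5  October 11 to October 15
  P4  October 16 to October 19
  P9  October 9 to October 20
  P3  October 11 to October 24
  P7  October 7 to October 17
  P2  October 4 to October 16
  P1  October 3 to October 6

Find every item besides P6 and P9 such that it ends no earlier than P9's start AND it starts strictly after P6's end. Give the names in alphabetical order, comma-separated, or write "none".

P3, P4, P5

Conditions: its end is no earlier than P9's start (X.end >= October 9) AND its start is strictly after P6's end (X.start > October 9).
P1: end October 6 >= October 9? ✗; start October 3 > October 9? ✗ → no.
P2: end October 16 >= October 9? ✓; start October 4 > October 9? ✗ → no.
P3: end October 24 >= October 9? ✓; start October 11 > October 9? ✓ → yes.
P4: end October 19 >= October 9? ✓; start October 16 > October 9? ✓ → yes.
P5: end October 15 >= October 9? ✓; start October 11 > October 9? ✓ → yes.
P7: end October 17 >= October 9? ✓; start October 7 > October 9? ✗ → no.
P8: end October 6 >= October 9? ✗; start October 2 > October 9? ✗ → no.
Result: P3, P4, P5.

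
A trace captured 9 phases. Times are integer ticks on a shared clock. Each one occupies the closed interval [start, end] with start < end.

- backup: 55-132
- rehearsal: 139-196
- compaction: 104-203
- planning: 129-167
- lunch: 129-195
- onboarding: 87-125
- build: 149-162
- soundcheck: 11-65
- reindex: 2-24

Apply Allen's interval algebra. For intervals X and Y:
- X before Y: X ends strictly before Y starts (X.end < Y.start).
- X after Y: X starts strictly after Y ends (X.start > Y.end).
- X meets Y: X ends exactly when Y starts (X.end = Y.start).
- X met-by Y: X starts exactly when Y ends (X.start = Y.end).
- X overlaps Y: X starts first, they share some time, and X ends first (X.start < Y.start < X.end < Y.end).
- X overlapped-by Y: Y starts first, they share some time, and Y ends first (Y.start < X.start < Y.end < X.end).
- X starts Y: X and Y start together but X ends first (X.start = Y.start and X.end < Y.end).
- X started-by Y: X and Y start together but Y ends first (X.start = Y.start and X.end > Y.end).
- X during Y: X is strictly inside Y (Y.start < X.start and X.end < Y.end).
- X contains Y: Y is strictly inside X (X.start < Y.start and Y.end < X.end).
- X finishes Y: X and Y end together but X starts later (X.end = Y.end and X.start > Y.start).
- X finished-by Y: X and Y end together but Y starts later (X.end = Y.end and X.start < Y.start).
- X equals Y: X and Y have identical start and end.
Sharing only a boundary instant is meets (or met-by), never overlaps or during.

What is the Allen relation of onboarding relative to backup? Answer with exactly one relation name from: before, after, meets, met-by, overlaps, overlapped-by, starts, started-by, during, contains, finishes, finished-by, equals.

during

onboarding = [87, 125]; backup = [55, 132].
Compare endpoints: onboarding.start > backup.start, onboarding.start < backup.end, onboarding.end > backup.start, onboarding.end < backup.end.
That pattern is 'during'.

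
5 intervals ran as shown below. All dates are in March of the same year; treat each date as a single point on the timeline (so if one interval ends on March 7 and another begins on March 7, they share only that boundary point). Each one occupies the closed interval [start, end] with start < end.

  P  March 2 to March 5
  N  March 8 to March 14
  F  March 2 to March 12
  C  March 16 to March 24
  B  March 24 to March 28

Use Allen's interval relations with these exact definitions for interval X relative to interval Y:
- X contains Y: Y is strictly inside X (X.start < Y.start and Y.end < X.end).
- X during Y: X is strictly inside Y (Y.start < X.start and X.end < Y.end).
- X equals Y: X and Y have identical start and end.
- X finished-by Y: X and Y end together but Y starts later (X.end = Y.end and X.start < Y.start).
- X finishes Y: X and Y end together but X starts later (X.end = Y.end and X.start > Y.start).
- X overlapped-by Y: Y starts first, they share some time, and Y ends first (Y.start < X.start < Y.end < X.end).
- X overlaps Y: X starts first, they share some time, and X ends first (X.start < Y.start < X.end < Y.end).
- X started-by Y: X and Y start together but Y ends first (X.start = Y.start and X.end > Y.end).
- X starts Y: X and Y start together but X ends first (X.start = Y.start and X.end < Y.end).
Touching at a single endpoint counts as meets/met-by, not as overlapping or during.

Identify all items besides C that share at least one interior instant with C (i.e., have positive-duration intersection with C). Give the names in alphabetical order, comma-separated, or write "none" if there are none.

Target C = [March 16, March 24].
B [March 24, March 28] → met-by → no.
F [March 2, March 12] → before → no.
N [March 8, March 14] → before → no.
P [March 2, March 5] → before → no.
Result: none.

none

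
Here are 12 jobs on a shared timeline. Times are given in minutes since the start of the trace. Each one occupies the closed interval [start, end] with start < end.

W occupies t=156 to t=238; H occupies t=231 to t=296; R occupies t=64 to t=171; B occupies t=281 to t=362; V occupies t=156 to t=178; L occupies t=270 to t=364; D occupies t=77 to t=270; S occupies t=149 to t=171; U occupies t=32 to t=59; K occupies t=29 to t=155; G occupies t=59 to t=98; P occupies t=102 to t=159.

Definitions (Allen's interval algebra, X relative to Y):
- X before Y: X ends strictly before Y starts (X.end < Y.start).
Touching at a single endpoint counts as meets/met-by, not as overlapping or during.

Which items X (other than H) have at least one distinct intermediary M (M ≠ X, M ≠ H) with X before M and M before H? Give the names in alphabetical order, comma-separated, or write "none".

G, K, U

Target H = [t=231, t=296].
Intermediaries M with M before H: G, K, P, R, S, U, V.
Via G — items with X before G: none.
Via K — items with X before K: none.
Via P — items with X before P: G, U.
Via R — items with X before R: U.
Via S — items with X before S: G, U.
Via U — items with X before U: none.
Via V — items with X before V: G, K, U.
Union: G, K, U.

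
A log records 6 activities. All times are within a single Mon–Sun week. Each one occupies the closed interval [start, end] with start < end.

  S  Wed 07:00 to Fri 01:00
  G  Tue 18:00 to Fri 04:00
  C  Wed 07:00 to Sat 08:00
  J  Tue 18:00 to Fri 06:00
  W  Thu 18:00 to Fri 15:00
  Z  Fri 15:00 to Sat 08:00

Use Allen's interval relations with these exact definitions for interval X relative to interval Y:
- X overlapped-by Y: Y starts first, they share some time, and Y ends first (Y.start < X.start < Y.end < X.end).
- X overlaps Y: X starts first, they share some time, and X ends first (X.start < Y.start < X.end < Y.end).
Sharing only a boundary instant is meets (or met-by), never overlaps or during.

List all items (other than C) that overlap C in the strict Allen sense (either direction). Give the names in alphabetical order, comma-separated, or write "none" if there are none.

Target C = [Wed 07:00, Sat 08:00].
G [Tue 18:00, Fri 04:00] → overlaps → yes.
J [Tue 18:00, Fri 06:00] → overlaps → yes.
S [Wed 07:00, Fri 01:00] → starts → no.
W [Thu 18:00, Fri 15:00] → during → no.
Z [Fri 15:00, Sat 08:00] → finishes → no.
Result: G, J.

G, J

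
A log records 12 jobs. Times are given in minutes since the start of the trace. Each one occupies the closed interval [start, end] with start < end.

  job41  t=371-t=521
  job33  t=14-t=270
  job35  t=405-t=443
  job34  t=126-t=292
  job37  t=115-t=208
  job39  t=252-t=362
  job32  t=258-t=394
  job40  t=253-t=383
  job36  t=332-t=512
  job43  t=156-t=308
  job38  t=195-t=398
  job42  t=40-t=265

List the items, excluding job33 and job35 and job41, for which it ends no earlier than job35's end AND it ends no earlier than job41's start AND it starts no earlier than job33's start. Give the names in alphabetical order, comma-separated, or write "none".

job36

Conditions: its end is no earlier than job35's end (X.end >= t=443) AND its end is no earlier than job41's start (X.end >= t=371) AND its start is no earlier than job33's start (X.start >= t=14).
job32: end t=394 >= t=443? ✗; end t=394 >= t=371? ✓; start t=258 >= t=14? ✓ → no.
job34: end t=292 >= t=443? ✗; end t=292 >= t=371? ✗; start t=126 >= t=14? ✓ → no.
job36: end t=512 >= t=443? ✓; end t=512 >= t=371? ✓; start t=332 >= t=14? ✓ → yes.
job37: end t=208 >= t=443? ✗; end t=208 >= t=371? ✗; start t=115 >= t=14? ✓ → no.
job38: end t=398 >= t=443? ✗; end t=398 >= t=371? ✓; start t=195 >= t=14? ✓ → no.
job39: end t=362 >= t=443? ✗; end t=362 >= t=371? ✗; start t=252 >= t=14? ✓ → no.
job40: end t=383 >= t=443? ✗; end t=383 >= t=371? ✓; start t=253 >= t=14? ✓ → no.
job42: end t=265 >= t=443? ✗; end t=265 >= t=371? ✗; start t=40 >= t=14? ✓ → no.
job43: end t=308 >= t=443? ✗; end t=308 >= t=371? ✗; start t=156 >= t=14? ✓ → no.
Result: job36.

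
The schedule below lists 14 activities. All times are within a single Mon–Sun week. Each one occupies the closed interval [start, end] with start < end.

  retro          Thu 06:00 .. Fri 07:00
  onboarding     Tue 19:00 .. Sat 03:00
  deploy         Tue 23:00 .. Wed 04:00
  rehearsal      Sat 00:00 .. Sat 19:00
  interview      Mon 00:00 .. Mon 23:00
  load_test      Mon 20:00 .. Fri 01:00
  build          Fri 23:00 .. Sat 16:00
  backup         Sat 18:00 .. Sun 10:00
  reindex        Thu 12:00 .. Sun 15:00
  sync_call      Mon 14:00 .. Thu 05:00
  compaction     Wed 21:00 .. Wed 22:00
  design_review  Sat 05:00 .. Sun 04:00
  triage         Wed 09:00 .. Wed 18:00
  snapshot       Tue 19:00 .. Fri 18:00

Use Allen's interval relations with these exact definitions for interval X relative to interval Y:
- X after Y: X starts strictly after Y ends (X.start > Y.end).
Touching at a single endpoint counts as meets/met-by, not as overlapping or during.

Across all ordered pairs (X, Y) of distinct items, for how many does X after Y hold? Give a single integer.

Checking all 182 ordered pairs for relation 'after'; matching pairs in alphabetical order:
(backup, build): backup after build ✓
(backup, compaction): backup after compaction ✓
(backup, deploy): backup after deploy ✓
(backup, interview): backup after interview ✓
(backup, load_test): backup after load_test ✓
(backup, onboarding): backup after onboarding ✓
(backup, retro): backup after retro ✓
(backup, snapshot): backup after snapshot ✓
(backup, sync_call): backup after sync_call ✓
(backup, triage): backup after triage ✓
(build, compaction): build after compaction ✓
(build, deploy): build after deploy ✓
(build, interview): build after interview ✓
(build, load_test): build after load_test ✓
(build, retro): build after retro ✓
(build, snapshot): build after snapshot ✓
(build, sync_call): build after sync_call ✓
(build, triage): build after triage ✓
(compaction, deploy): compaction after deploy ✓
(compaction, interview): compaction after interview ✓
(compaction, triage): compaction after triage ✓
(deploy, interview): deploy after interview ✓
(design_review, compaction): design_review after compaction ✓
(design_review, deploy): design_review after deploy ✓
... plus 29 further pairs not listed.
Count: 53.

53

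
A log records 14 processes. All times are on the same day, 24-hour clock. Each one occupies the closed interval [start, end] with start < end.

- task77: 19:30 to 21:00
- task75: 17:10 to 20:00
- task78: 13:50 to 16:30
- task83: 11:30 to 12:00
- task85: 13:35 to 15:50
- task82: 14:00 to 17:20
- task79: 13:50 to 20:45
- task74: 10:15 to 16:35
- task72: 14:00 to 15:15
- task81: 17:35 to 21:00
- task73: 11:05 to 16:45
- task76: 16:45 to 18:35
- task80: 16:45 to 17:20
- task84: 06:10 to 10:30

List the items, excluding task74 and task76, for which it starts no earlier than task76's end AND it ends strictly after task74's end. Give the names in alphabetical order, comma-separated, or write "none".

task77

Conditions: its start is no earlier than task76's end (X.start >= 18:35) AND its end is strictly after task74's end (X.end > 16:35).
task72: start 14:00 >= 18:35? ✗; end 15:15 > 16:35? ✗ → no.
task73: start 11:05 >= 18:35? ✗; end 16:45 > 16:35? ✓ → no.
task75: start 17:10 >= 18:35? ✗; end 20:00 > 16:35? ✓ → no.
task77: start 19:30 >= 18:35? ✓; end 21:00 > 16:35? ✓ → yes.
task78: start 13:50 >= 18:35? ✗; end 16:30 > 16:35? ✗ → no.
task79: start 13:50 >= 18:35? ✗; end 20:45 > 16:35? ✓ → no.
task80: start 16:45 >= 18:35? ✗; end 17:20 > 16:35? ✓ → no.
task81: start 17:35 >= 18:35? ✗; end 21:00 > 16:35? ✓ → no.
task82: start 14:00 >= 18:35? ✗; end 17:20 > 16:35? ✓ → no.
task83: start 11:30 >= 18:35? ✗; end 12:00 > 16:35? ✗ → no.
task84: start 06:10 >= 18:35? ✗; end 10:30 > 16:35? ✗ → no.
task85: start 13:35 >= 18:35? ✗; end 15:50 > 16:35? ✗ → no.
Result: task77.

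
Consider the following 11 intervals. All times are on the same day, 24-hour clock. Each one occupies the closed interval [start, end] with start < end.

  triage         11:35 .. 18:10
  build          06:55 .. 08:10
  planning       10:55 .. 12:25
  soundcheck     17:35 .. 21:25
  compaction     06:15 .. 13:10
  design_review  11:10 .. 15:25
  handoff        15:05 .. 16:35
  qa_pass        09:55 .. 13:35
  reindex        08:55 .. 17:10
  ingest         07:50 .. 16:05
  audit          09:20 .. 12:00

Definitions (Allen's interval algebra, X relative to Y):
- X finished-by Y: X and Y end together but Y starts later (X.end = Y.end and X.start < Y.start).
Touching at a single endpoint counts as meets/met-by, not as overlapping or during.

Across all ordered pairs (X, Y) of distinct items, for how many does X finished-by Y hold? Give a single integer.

Checking all 110 ordered pairs for relation 'finished-by'; matching pairs in alphabetical order:
No pair satisfies it.
Count: 0.

0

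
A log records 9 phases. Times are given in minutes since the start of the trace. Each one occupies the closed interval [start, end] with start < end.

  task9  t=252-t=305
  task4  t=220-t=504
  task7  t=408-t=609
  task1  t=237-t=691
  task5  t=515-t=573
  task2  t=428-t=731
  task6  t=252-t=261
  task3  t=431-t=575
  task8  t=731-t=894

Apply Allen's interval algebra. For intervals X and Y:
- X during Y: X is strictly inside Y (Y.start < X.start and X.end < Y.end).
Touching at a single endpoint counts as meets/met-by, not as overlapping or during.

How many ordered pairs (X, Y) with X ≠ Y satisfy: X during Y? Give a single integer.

12

Checking all 72 ordered pairs for relation 'during'; matching pairs in alphabetical order:
(task3, task1): task3 during task1 ✓
(task3, task2): task3 during task2 ✓
(task3, task7): task3 during task7 ✓
(task5, task1): task5 during task1 ✓
(task5, task2): task5 during task2 ✓
(task5, task3): task5 during task3 ✓
(task5, task7): task5 during task7 ✓
(task6, task1): task6 during task1 ✓
(task6, task4): task6 during task4 ✓
(task7, task1): task7 during task1 ✓
(task9, task1): task9 during task1 ✓
(task9, task4): task9 during task4 ✓
Count: 12.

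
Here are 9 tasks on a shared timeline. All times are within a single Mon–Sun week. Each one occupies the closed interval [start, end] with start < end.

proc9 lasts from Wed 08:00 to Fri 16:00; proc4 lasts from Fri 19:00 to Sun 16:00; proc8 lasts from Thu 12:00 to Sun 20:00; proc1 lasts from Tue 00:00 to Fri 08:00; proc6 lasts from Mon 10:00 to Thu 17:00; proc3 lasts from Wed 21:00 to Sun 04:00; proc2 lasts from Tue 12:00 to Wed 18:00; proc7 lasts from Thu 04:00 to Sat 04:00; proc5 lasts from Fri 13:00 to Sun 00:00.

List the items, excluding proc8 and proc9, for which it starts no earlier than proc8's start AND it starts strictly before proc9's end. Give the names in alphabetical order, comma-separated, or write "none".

proc5

Conditions: its start is no earlier than proc8's start (X.start >= Thu 12:00) AND its start is strictly before proc9's end (X.start < Fri 16:00).
proc1: start Tue 00:00 >= Thu 12:00? ✗; start Tue 00:00 < Fri 16:00? ✓ → no.
proc2: start Tue 12:00 >= Thu 12:00? ✗; start Tue 12:00 < Fri 16:00? ✓ → no.
proc3: start Wed 21:00 >= Thu 12:00? ✗; start Wed 21:00 < Fri 16:00? ✓ → no.
proc4: start Fri 19:00 >= Thu 12:00? ✓; start Fri 19:00 < Fri 16:00? ✗ → no.
proc5: start Fri 13:00 >= Thu 12:00? ✓; start Fri 13:00 < Fri 16:00? ✓ → yes.
proc6: start Mon 10:00 >= Thu 12:00? ✗; start Mon 10:00 < Fri 16:00? ✓ → no.
proc7: start Thu 04:00 >= Thu 12:00? ✗; start Thu 04:00 < Fri 16:00? ✓ → no.
Result: proc5.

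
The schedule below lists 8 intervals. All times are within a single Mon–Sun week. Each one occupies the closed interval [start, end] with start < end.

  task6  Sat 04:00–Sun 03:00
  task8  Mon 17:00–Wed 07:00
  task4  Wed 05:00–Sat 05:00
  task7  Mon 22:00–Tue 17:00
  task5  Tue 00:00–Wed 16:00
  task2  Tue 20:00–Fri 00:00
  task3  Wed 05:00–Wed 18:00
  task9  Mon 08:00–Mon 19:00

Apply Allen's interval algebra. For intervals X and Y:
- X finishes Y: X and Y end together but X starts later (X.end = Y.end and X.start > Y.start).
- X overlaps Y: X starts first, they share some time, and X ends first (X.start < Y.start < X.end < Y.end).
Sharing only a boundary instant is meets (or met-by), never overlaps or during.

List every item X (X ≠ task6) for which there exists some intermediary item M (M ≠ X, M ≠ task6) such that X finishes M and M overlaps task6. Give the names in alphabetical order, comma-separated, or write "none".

Target task6 = [Sat 04:00, Sun 03:00].
Intermediaries M with M overlaps task6: task4.
Via task4 — items with X finishes task4: none.
Union: none.

none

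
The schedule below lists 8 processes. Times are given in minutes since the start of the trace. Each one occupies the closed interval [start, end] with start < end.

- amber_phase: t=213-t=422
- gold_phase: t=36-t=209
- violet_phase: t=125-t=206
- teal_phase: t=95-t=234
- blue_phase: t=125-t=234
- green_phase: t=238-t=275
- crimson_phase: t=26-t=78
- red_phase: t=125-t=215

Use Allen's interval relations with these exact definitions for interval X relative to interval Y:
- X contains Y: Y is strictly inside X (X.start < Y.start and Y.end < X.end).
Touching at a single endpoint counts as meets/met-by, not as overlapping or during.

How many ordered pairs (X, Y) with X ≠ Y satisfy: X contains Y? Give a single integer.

Checking all 56 ordered pairs for relation 'contains'; matching pairs in alphabetical order:
(amber_phase, green_phase): amber_phase contains green_phase ✓
(gold_phase, violet_phase): gold_phase contains violet_phase ✓
(teal_phase, red_phase): teal_phase contains red_phase ✓
(teal_phase, violet_phase): teal_phase contains violet_phase ✓
Count: 4.

4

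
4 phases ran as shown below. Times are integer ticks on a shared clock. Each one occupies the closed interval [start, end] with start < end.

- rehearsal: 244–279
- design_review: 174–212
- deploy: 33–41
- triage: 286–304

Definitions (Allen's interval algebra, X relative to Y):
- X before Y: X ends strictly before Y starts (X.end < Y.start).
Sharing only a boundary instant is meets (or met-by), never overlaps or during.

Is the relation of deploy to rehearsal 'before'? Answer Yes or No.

Yes

deploy = [33, 41], rehearsal = [244, 279].
Actual relation of deploy to rehearsal: before.
Asked whether 'before' holds → Yes.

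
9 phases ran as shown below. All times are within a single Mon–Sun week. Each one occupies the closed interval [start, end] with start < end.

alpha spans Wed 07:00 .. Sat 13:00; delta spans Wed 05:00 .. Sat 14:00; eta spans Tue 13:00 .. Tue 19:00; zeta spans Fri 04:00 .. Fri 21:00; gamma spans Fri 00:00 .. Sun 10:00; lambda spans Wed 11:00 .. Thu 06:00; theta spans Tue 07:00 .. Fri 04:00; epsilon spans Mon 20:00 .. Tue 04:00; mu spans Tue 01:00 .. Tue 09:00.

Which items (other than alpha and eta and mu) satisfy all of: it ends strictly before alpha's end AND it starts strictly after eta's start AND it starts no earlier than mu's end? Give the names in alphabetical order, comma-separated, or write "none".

Conditions: its end is strictly before alpha's end (X.end < Sat 13:00) AND its start is strictly after eta's start (X.start > Tue 13:00) AND its start is no earlier than mu's end (X.start >= Tue 09:00).
delta: end Sat 14:00 < Sat 13:00? ✗; start Wed 05:00 > Tue 13:00? ✓; start Wed 05:00 >= Tue 09:00? ✓ → no.
epsilon: end Tue 04:00 < Sat 13:00? ✓; start Mon 20:00 > Tue 13:00? ✗; start Mon 20:00 >= Tue 09:00? ✗ → no.
gamma: end Sun 10:00 < Sat 13:00? ✗; start Fri 00:00 > Tue 13:00? ✓; start Fri 00:00 >= Tue 09:00? ✓ → no.
lambda: end Thu 06:00 < Sat 13:00? ✓; start Wed 11:00 > Tue 13:00? ✓; start Wed 11:00 >= Tue 09:00? ✓ → yes.
theta: end Fri 04:00 < Sat 13:00? ✓; start Tue 07:00 > Tue 13:00? ✗; start Tue 07:00 >= Tue 09:00? ✗ → no.
zeta: end Fri 21:00 < Sat 13:00? ✓; start Fri 04:00 > Tue 13:00? ✓; start Fri 04:00 >= Tue 09:00? ✓ → yes.
Result: lambda, zeta.

lambda, zeta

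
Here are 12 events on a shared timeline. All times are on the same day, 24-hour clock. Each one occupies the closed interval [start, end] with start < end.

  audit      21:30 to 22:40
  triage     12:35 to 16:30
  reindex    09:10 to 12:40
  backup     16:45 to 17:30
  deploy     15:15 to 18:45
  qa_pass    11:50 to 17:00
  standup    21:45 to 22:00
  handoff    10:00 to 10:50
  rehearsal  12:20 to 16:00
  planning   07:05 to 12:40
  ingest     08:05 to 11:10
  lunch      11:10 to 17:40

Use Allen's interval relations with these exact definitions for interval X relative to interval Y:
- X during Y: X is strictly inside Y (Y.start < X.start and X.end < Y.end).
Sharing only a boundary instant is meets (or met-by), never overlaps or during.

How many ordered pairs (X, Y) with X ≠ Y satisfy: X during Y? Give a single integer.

12

Checking all 132 ordered pairs for relation 'during'; matching pairs in alphabetical order:
(backup, deploy): backup during deploy ✓
(backup, lunch): backup during lunch ✓
(handoff, ingest): handoff during ingest ✓
(handoff, planning): handoff during planning ✓
(handoff, reindex): handoff during reindex ✓
(ingest, planning): ingest during planning ✓
(qa_pass, lunch): qa_pass during lunch ✓
(rehearsal, lunch): rehearsal during lunch ✓
(rehearsal, qa_pass): rehearsal during qa_pass ✓
(standup, audit): standup during audit ✓
(triage, lunch): triage during lunch ✓
(triage, qa_pass): triage during qa_pass ✓
Count: 12.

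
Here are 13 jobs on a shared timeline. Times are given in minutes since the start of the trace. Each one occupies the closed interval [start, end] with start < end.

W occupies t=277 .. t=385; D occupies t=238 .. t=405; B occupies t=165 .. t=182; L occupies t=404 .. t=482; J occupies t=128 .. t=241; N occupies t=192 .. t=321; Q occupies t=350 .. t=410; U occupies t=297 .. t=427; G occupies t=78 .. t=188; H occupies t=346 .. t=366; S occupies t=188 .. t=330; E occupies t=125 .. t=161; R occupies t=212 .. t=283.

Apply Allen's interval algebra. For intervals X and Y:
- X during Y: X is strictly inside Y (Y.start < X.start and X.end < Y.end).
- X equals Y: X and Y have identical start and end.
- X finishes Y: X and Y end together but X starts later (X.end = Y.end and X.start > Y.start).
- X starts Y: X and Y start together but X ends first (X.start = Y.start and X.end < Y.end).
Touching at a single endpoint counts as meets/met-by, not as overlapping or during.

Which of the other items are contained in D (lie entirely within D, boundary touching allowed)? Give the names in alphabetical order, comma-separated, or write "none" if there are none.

H, W

Target D = [t=238, t=405].
B [t=165, t=182] → before → no.
E [t=125, t=161] → before → no.
G [t=78, t=188] → before → no.
H [t=346, t=366] → during → yes.
J [t=128, t=241] → overlaps → no.
L [t=404, t=482] → overlapped-by → no.
N [t=192, t=321] → overlaps → no.
Q [t=350, t=410] → overlapped-by → no.
R [t=212, t=283] → overlaps → no.
S [t=188, t=330] → overlaps → no.
U [t=297, t=427] → overlapped-by → no.
W [t=277, t=385] → during → yes.
Result: H, W.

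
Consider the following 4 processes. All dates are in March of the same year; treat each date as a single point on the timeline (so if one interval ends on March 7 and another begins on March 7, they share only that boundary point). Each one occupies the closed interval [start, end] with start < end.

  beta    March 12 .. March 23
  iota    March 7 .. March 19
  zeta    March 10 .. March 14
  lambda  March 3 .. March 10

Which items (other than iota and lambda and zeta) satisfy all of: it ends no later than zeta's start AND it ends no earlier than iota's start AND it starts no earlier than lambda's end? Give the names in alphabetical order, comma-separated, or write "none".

Conditions: its end is no later than zeta's start (X.end <= March 10) AND its end is no earlier than iota's start (X.end >= March 7) AND its start is no earlier than lambda's end (X.start >= March 10).
beta: end March 23 <= March 10? ✗; end March 23 >= March 7? ✓; start March 12 >= March 10? ✓ → no.
Result: none.

none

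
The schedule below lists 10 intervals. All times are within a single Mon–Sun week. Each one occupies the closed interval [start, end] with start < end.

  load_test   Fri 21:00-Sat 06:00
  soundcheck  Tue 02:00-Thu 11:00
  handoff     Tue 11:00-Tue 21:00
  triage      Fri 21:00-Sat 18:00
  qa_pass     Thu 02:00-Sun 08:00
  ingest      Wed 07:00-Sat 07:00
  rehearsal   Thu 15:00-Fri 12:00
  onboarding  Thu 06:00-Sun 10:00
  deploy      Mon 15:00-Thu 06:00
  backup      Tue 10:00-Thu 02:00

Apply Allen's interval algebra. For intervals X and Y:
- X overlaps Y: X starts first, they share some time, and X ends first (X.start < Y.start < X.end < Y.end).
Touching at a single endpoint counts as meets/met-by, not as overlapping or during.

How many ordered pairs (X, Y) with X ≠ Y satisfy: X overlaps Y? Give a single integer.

11

Checking all 90 ordered pairs for relation 'overlaps'; matching pairs in alphabetical order:
(backup, ingest): backup overlaps ingest ✓
(deploy, ingest): deploy overlaps ingest ✓
(deploy, qa_pass): deploy overlaps qa_pass ✓
(deploy, soundcheck): deploy overlaps soundcheck ✓
(ingest, onboarding): ingest overlaps onboarding ✓
(ingest, qa_pass): ingest overlaps qa_pass ✓
(ingest, triage): ingest overlaps triage ✓
(qa_pass, onboarding): qa_pass overlaps onboarding ✓
(soundcheck, ingest): soundcheck overlaps ingest ✓
(soundcheck, onboarding): soundcheck overlaps onboarding ✓
(soundcheck, qa_pass): soundcheck overlaps qa_pass ✓
Count: 11.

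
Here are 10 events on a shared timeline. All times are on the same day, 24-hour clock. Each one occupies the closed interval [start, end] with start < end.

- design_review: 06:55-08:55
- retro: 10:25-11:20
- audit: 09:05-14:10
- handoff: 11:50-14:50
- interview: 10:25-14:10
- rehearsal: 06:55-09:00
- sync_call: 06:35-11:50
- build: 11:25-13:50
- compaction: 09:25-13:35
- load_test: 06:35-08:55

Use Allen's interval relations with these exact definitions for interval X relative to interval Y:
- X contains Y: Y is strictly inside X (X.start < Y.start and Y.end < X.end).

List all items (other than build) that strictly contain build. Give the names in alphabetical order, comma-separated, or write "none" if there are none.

Target build = [11:25, 13:50].
audit [09:05, 14:10] → contains → yes.
compaction [09:25, 13:35] → overlaps → no.
design_review [06:55, 08:55] → before → no.
handoff [11:50, 14:50] → overlapped-by → no.
interview [10:25, 14:10] → contains → yes.
load_test [06:35, 08:55] → before → no.
rehearsal [06:55, 09:00] → before → no.
retro [10:25, 11:20] → before → no.
sync_call [06:35, 11:50] → overlaps → no.
Result: audit, interview.

audit, interview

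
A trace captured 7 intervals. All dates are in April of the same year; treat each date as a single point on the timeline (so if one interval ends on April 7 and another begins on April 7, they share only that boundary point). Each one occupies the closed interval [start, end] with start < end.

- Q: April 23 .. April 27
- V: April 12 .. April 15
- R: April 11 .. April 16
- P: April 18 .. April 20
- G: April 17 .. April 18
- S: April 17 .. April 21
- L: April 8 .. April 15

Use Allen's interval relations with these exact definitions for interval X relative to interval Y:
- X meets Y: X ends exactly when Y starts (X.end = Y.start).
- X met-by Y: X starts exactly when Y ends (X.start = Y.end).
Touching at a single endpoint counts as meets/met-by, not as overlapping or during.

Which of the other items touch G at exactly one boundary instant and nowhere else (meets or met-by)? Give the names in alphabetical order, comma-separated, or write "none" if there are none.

P

Target G = [April 17, April 18].
L [April 8, April 15] → before → no.
P [April 18, April 20] → met-by → yes.
Q [April 23, April 27] → after → no.
R [April 11, April 16] → before → no.
S [April 17, April 21] → started-by → no.
V [April 12, April 15] → before → no.
Result: P.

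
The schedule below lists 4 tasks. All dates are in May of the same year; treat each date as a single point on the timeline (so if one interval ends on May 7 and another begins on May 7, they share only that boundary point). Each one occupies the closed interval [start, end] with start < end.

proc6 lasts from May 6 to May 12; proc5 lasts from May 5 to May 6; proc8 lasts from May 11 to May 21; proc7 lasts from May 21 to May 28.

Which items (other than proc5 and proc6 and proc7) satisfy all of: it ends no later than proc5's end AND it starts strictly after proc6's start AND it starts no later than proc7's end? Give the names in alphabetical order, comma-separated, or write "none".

none

Conditions: its end is no later than proc5's end (X.end <= May 6) AND its start is strictly after proc6's start (X.start > May 6) AND its start is no later than proc7's end (X.start <= May 28).
proc8: end May 21 <= May 6? ✗; start May 11 > May 6? ✓; start May 11 <= May 28? ✓ → no.
Result: none.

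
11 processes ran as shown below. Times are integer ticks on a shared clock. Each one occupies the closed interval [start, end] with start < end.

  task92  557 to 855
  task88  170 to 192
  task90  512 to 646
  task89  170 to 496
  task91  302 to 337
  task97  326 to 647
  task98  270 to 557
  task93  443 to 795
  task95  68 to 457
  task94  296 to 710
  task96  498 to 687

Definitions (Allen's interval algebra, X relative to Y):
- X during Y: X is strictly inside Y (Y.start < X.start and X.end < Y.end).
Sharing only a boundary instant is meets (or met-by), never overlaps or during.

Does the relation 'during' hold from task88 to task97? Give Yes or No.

No

task88 = [170, 192], task97 = [326, 647].
Actual relation of task88 to task97: before.
Asked whether 'during' holds → No.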